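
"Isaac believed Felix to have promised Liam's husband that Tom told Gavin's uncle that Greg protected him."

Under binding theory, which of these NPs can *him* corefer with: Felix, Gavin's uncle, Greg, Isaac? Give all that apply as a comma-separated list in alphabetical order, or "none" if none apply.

Felix, Gavin's uncle, Isaac

*him* is a pronoun; Principle B requires it to be free in its binding domain — the clause headed by 'protected'.
— Felix: subject of the clause headed by 'promised'; c-commands the pronoun but lies outside its binding domain — allowed.
— Gavin's uncle: object of the clause headed by 'told'; c-commands the pronoun but lies outside its binding domain — allowed.
— Greg: subject of the clause headed by 'protected'; c-commands the pronoun within its binding domain — blocked (Principle B).
— Isaac: subject of the matrix clause; c-commands the pronoun but lies outside its binding domain — allowed.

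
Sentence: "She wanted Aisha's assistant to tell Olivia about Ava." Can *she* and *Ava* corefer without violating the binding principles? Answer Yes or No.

*Ava* is an R-expression; Principle C requires it to be free (not bound by any c-commanding expression).
— she: subject of the matrix clause; the pronoun c-commands the R-expression — coreference blocked (Principle C).

No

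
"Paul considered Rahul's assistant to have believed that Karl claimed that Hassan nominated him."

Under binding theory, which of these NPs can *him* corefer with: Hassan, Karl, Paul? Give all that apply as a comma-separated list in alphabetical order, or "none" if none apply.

*him* is a pronoun; Principle B requires it to be free in its binding domain — the clause headed by 'nominated'.
— Hassan: subject of the clause headed by 'nominated'; c-commands the pronoun within its binding domain — blocked (Principle B).
— Karl: subject of the clause headed by 'claimed'; c-commands the pronoun but lies outside its binding domain — allowed.
— Paul: subject of the matrix clause; c-commands the pronoun but lies outside its binding domain — allowed.

Karl, Paul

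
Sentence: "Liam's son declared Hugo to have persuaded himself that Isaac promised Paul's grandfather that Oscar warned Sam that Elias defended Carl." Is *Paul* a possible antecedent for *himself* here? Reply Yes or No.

*himself* is a reflexive; Principle A requires it to be bound within its binding domain — the clause headed by 'persuaded'.
— Paul: possessor inside the object DP of the clause headed by 'promised'; does not c-command the reflexive — cannot bind it (Principle A).

No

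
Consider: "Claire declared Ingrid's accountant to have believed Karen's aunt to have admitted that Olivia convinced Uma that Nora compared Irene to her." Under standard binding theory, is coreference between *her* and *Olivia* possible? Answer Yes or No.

*Olivia* is an R-expression; Principle C requires it to be free (not bound by any c-commanding expression).
— her: second object of the clause headed by 'compared'; the pronoun does not c-command the R-expression — coreference allowed.

Yes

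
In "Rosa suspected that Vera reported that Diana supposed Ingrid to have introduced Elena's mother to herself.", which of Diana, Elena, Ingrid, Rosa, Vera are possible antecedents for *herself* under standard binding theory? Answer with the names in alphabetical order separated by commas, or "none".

Ingrid

*herself* is a reflexive; Principle A requires it to be bound within its binding domain — the clause headed by 'introduced'.
— Diana: subject of the clause headed by 'supposed'; c-commands the reflexive but lies outside its binding domain — cannot bind it (Principle A).
— Elena: possessor inside the object DP of the clause headed by 'introduced'; does not c-command the reflexive — cannot bind it (Principle A).
— Ingrid: subject of the clause headed by 'introduced'; c-commands the reflexive within its binding domain — allowed (Principle A).
— Rosa: subject of the matrix clause; c-commands the reflexive but lies outside its binding domain — cannot bind it (Principle A).
— Vera: subject of the clause headed by 'reported'; c-commands the reflexive but lies outside its binding domain — cannot bind it (Principle A).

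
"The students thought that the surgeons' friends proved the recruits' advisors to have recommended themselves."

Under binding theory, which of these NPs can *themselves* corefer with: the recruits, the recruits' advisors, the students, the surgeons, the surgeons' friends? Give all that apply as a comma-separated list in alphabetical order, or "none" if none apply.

the recruits' advisors

*themselves* is a reflexive; Principle A requires it to be bound within its binding domain — the clause headed by 'recommended'.
— the recruits: possessor inside the subject DP of the clause headed by 'recommended'; does not c-command the reflexive — cannot bind it (Principle A).
— the recruits' advisors: subject of the clause headed by 'recommended'; c-commands the reflexive within its binding domain — allowed (Principle A).
— the students: subject of the matrix clause; c-commands the reflexive but lies outside its binding domain — cannot bind it (Principle A).
— the surgeons: possessor inside the subject DP of the clause headed by 'proved'; does not c-command the reflexive — cannot bind it (Principle A).
— the surgeons' friends: subject of the clause headed by 'proved'; c-commands the reflexive but lies outside its binding domain — cannot bind it (Principle A).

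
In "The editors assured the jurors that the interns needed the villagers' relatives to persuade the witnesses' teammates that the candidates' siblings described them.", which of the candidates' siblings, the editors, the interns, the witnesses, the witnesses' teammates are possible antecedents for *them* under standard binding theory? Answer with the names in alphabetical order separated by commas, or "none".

the editors, the interns, the witnesses, the witnesses' teammates

*them* is a pronoun; Principle B requires it to be free in its binding domain — the clause headed by 'described'.
— the candidates' siblings: subject of the clause headed by 'described'; c-commands the pronoun within its binding domain — blocked (Principle B).
— the editors: subject of the matrix clause; c-commands the pronoun but lies outside its binding domain — allowed.
— the interns: subject of the clause headed by 'needed'; c-commands the pronoun but lies outside its binding domain — allowed.
— the witnesses: possessor inside the object DP of the clause headed by 'persuade'; does not c-command the pronoun — Principle B does not apply; allowed.
— the witnesses' teammates: object of the clause headed by 'persuade'; c-commands the pronoun but lies outside its binding domain — allowed.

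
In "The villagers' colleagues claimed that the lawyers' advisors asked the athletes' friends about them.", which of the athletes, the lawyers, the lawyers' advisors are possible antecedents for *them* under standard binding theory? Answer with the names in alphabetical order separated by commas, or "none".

*them* is a pronoun; Principle B requires it to be free in its binding domain — the clause headed by 'asked'.
— the athletes: possessor inside the object DP of the clause headed by 'asked'; does not c-command the pronoun — Principle B does not apply; allowed.
— the lawyers: possessor inside the subject DP of the clause headed by 'asked'; does not c-command the pronoun — Principle B does not apply; allowed.
— the lawyers' advisors: subject of the clause headed by 'asked'; c-commands the pronoun within its binding domain — blocked (Principle B).

the athletes, the lawyers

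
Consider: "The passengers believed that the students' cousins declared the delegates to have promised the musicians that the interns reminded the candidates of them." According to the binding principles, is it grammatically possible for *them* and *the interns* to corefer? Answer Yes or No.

*them* is a pronoun; Principle B requires it to be free in its binding domain — the clause headed by 'reminded'.
— the interns: subject of the clause headed by 'reminded'; c-commands the pronoun within its binding domain — blocked (Principle B).

No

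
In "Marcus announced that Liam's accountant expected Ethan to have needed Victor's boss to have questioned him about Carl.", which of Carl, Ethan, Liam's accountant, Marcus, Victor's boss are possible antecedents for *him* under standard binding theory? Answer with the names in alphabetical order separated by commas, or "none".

*him* is a pronoun; Principle B requires it to be free in its binding domain — the clause headed by 'questioned'.
— Carl: second object of the clause headed by 'questioned'; is c-commanded by the pronoun; coreference would bind this R-expression — blocked (Principle C).
— Ethan: subject of the clause headed by 'needed'; c-commands the pronoun but lies outside its binding domain — allowed.
— Liam's accountant: subject of the clause headed by 'expected'; c-commands the pronoun but lies outside its binding domain — allowed.
— Marcus: subject of the matrix clause; c-commands the pronoun but lies outside its binding domain — allowed.
— Victor's boss: subject of the clause headed by 'questioned'; c-commands the pronoun within its binding domain — blocked (Principle B).

Ethan, Liam's accountant, Marcus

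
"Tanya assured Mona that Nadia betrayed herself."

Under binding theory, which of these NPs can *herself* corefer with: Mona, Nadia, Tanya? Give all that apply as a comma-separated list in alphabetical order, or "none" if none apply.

Nadia

*herself* is a reflexive; Principle A requires it to be bound within its binding domain — the clause headed by 'betrayed'.
— Mona: object of the matrix clause; c-commands the reflexive but lies outside its binding domain — cannot bind it (Principle A).
— Nadia: subject of the clause headed by 'betrayed'; c-commands the reflexive within its binding domain — allowed (Principle A).
— Tanya: subject of the matrix clause; c-commands the reflexive but lies outside its binding domain — cannot bind it (Principle A).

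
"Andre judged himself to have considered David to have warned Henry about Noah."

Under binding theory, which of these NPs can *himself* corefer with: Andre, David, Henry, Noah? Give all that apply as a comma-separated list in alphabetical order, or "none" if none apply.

*himself* is a reflexive; Principle A requires it to be bound within its binding domain — the matrix clause.
— Andre: subject of the matrix clause; c-commands the reflexive within its binding domain — allowed (Principle A).
— David: subject of the clause headed by 'warned'; does not c-command the reflexive — cannot bind it (Principle A).
— Henry: object of the clause headed by 'warned'; does not c-command the reflexive — cannot bind it (Principle A).
— Noah: second object of the clause headed by 'warned'; does not c-command the reflexive — cannot bind it (Principle A).

Andre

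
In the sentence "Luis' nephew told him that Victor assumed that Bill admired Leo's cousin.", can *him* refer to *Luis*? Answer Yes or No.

*him* is a pronoun; Principle B requires it to be free in its binding domain — the matrix clause.
— Luis: possessor inside the subject DP of the matrix clause; does not c-command the pronoun — Principle B does not apply; allowed.

Yes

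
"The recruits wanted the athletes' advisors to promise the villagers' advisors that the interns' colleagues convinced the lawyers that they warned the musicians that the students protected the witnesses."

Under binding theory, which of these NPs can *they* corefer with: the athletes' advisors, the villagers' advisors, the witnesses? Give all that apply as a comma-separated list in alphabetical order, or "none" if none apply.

*they* is a pronoun; Principle B requires it to be free in its binding domain — the clause headed by 'warned'.
— the athletes' advisors: subject of the clause headed by 'promise'; c-commands the pronoun but lies outside its binding domain — allowed.
— the villagers' advisors: object of the clause headed by 'promise'; c-commands the pronoun but lies outside its binding domain — allowed.
— the witnesses: object of the clause headed by 'protected'; is c-commanded by the pronoun; coreference would bind this R-expression — blocked (Principle C).

the athletes' advisors, the villagers' advisors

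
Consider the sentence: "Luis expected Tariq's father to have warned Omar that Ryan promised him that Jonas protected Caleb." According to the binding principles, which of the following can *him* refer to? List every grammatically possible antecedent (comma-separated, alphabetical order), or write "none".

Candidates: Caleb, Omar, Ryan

*him* is a pronoun; Principle B requires it to be free in its binding domain — the clause headed by 'promised'.
— Caleb: object of the clause headed by 'protected'; is c-commanded by the pronoun; coreference would bind this R-expression — blocked (Principle C).
— Omar: object of the clause headed by 'warned'; c-commands the pronoun but lies outside its binding domain — allowed.
— Ryan: subject of the clause headed by 'promised'; c-commands the pronoun within its binding domain — blocked (Principle B).

Omar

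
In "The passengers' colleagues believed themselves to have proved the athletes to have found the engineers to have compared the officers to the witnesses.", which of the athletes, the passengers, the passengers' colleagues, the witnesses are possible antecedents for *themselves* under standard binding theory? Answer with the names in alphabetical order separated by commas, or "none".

the passengers' colleagues

*themselves* is a reflexive; Principle A requires it to be bound within its binding domain — the matrix clause.
— the athletes: subject of the clause headed by 'found'; does not c-command the reflexive — cannot bind it (Principle A).
— the passengers: possessor inside the subject DP of the matrix clause; does not c-command the reflexive — cannot bind it (Principle A).
— the passengers' colleagues: subject of the matrix clause; c-commands the reflexive within its binding domain — allowed (Principle A).
— the witnesses: second object of the clause headed by 'compared'; does not c-command the reflexive — cannot bind it (Principle A).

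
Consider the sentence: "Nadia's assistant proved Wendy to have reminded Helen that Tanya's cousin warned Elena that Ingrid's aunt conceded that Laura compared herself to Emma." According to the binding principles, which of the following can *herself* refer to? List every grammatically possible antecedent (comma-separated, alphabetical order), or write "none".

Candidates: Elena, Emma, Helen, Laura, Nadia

Laura

*herself* is a reflexive; Principle A requires it to be bound within its binding domain — the clause headed by 'compared'.
— Elena: object of the clause headed by 'warned'; c-commands the reflexive but lies outside its binding domain — cannot bind it (Principle A).
— Emma: second object of the clause headed by 'compared'; does not c-command the reflexive — cannot bind it (Principle A).
— Helen: object of the clause headed by 'reminded'; c-commands the reflexive but lies outside its binding domain — cannot bind it (Principle A).
— Laura: subject of the clause headed by 'compared'; c-commands the reflexive within its binding domain — allowed (Principle A).
— Nadia: possessor inside the subject DP of the matrix clause; does not c-command the reflexive — cannot bind it (Principle A).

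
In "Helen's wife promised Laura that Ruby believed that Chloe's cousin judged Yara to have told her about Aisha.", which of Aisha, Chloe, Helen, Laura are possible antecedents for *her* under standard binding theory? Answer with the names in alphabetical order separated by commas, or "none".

Chloe, Helen, Laura

*her* is a pronoun; Principle B requires it to be free in its binding domain — the clause headed by 'told'.
— Aisha: second object of the clause headed by 'told'; is c-commanded by the pronoun; coreference would bind this R-expression — blocked (Principle C).
— Chloe: possessor inside the subject DP of the clause headed by 'judged'; does not c-command the pronoun — Principle B does not apply; allowed.
— Helen: possessor inside the subject DP of the matrix clause; does not c-command the pronoun — Principle B does not apply; allowed.
— Laura: object of the matrix clause; c-commands the pronoun but lies outside its binding domain — allowed.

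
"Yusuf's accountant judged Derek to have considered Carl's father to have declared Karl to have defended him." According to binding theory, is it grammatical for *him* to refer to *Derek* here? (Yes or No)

Yes

*Derek* is an R-expression; Principle C requires it to be free (not bound by any c-commanding expression).
— him: object of the clause headed by 'defended'; the pronoun does not c-command the R-expression — coreference allowed.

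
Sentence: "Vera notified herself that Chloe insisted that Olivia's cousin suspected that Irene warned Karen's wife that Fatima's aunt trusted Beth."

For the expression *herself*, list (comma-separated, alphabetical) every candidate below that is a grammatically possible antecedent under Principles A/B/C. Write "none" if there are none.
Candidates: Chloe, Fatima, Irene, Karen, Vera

Vera

*herself* is a reflexive; Principle A requires it to be bound within its binding domain — the matrix clause.
— Chloe: subject of the clause headed by 'insisted'; does not c-command the reflexive — cannot bind it (Principle A).
— Fatima: possessor inside the subject DP of the clause headed by 'trusted'; does not c-command the reflexive — cannot bind it (Principle A).
— Irene: subject of the clause headed by 'warned'; does not c-command the reflexive — cannot bind it (Principle A).
— Karen: possessor inside the object DP of the clause headed by 'warned'; does not c-command the reflexive — cannot bind it (Principle A).
— Vera: subject of the matrix clause; c-commands the reflexive within its binding domain — allowed (Principle A).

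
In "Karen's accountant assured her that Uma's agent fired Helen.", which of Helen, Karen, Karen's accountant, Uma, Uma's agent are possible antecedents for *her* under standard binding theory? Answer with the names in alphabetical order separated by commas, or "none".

Karen

*her* is a pronoun; Principle B requires it to be free in its binding domain — the matrix clause.
— Helen: object of the clause headed by 'fired'; is c-commanded by the pronoun; coreference would bind this R-expression — blocked (Principle C).
— Karen: possessor inside the subject DP of the matrix clause; does not c-command the pronoun — Principle B does not apply; allowed.
— Karen's accountant: subject of the matrix clause; c-commands the pronoun within its binding domain — blocked (Principle B).
— Uma: possessor inside the subject DP of the clause headed by 'fired'; is c-commanded by the pronoun; coreference would bind this R-expression — blocked (Principle C).
— Uma's agent: subject of the clause headed by 'fired'; is c-commanded by the pronoun; coreference would bind this R-expression — blocked (Principle C).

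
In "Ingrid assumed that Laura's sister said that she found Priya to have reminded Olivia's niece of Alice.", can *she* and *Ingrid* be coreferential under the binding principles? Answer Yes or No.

Yes

*Ingrid* is an R-expression; Principle C requires it to be free (not bound by any c-commanding expression).
— she: subject of the clause headed by 'found'; the pronoun does not c-command the R-expression — coreference allowed.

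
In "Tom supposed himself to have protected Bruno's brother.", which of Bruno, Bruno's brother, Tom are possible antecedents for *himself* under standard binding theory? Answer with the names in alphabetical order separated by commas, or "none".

*himself* is a reflexive; Principle A requires it to be bound within its binding domain — the matrix clause.
— Bruno: possessor inside the object DP of the clause headed by 'protected'; does not c-command the reflexive — cannot bind it (Principle A).
— Bruno's brother: object of the clause headed by 'protected'; does not c-command the reflexive — cannot bind it (Principle A).
— Tom: subject of the matrix clause; c-commands the reflexive within its binding domain — allowed (Principle A).

Tom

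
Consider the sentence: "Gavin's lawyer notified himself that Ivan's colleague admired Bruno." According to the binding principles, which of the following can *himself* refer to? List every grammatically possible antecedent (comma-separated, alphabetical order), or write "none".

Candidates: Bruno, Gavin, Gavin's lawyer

Gavin's lawyer

*himself* is a reflexive; Principle A requires it to be bound within its binding domain — the matrix clause.
— Bruno: object of the clause headed by 'admired'; does not c-command the reflexive — cannot bind it (Principle A).
— Gavin: possessor inside the subject DP of the matrix clause; does not c-command the reflexive — cannot bind it (Principle A).
— Gavin's lawyer: subject of the matrix clause; c-commands the reflexive within its binding domain — allowed (Principle A).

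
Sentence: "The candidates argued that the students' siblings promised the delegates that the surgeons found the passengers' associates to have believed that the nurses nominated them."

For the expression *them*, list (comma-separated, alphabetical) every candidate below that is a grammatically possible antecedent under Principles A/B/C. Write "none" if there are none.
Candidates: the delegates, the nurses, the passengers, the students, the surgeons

the delegates, the passengers, the students, the surgeons

*them* is a pronoun; Principle B requires it to be free in its binding domain — the clause headed by 'nominated'.
— the delegates: object of the clause headed by 'promised'; c-commands the pronoun but lies outside its binding domain — allowed.
— the nurses: subject of the clause headed by 'nominated'; c-commands the pronoun within its binding domain — blocked (Principle B).
— the passengers: possessor inside the subject DP of the clause headed by 'believed'; does not c-command the pronoun — Principle B does not apply; allowed.
— the students: possessor inside the subject DP of the clause headed by 'promised'; does not c-command the pronoun — Principle B does not apply; allowed.
— the surgeons: subject of the clause headed by 'found'; c-commands the pronoun but lies outside its binding domain — allowed.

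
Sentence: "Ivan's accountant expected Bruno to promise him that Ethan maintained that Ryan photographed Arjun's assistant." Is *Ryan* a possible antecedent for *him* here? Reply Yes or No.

No

*him* is a pronoun; Principle B requires it to be free in its binding domain — the clause headed by 'promise'.
— Ryan: subject of the clause headed by 'photographed'; is c-commanded by the pronoun; coreference would bind this R-expression — blocked (Principle C).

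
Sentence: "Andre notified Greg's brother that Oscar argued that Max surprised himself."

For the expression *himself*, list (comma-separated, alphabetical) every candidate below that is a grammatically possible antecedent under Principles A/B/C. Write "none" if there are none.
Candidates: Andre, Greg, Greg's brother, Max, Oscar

*himself* is a reflexive; Principle A requires it to be bound within its binding domain — the clause headed by 'surprised'.
— Andre: subject of the matrix clause; c-commands the reflexive but lies outside its binding domain — cannot bind it (Principle A).
— Greg: possessor inside the object DP of the matrix clause; does not c-command the reflexive — cannot bind it (Principle A).
— Greg's brother: object of the matrix clause; c-commands the reflexive but lies outside its binding domain — cannot bind it (Principle A).
— Max: subject of the clause headed by 'surprised'; c-commands the reflexive within its binding domain — allowed (Principle A).
— Oscar: subject of the clause headed by 'argued'; c-commands the reflexive but lies outside its binding domain — cannot bind it (Principle A).

Max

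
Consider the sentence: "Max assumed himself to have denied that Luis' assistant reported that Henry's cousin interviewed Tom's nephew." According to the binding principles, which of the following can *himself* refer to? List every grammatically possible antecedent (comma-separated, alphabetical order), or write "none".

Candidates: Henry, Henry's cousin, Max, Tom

*himself* is a reflexive; Principle A requires it to be bound within its binding domain — the matrix clause.
— Henry: possessor inside the subject DP of the clause headed by 'interviewed'; does not c-command the reflexive — cannot bind it (Principle A).
— Henry's cousin: subject of the clause headed by 'interviewed'; does not c-command the reflexive — cannot bind it (Principle A).
— Max: subject of the matrix clause; c-commands the reflexive within its binding domain — allowed (Principle A).
— Tom: possessor inside the object DP of the clause headed by 'interviewed'; does not c-command the reflexive — cannot bind it (Principle A).

Max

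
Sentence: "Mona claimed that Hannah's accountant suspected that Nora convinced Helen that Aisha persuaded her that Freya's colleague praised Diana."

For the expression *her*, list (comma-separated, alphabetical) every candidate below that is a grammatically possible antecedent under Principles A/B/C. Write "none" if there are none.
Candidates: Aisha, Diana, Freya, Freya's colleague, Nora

Nora

*her* is a pronoun; Principle B requires it to be free in its binding domain — the clause headed by 'persuaded'.
— Aisha: subject of the clause headed by 'persuaded'; c-commands the pronoun within its binding domain — blocked (Principle B).
— Diana: object of the clause headed by 'praised'; is c-commanded by the pronoun; coreference would bind this R-expression — blocked (Principle C).
— Freya: possessor inside the subject DP of the clause headed by 'praised'; is c-commanded by the pronoun; coreference would bind this R-expression — blocked (Principle C).
— Freya's colleague: subject of the clause headed by 'praised'; is c-commanded by the pronoun; coreference would bind this R-expression — blocked (Principle C).
— Nora: subject of the clause headed by 'convinced'; c-commands the pronoun but lies outside its binding domain — allowed.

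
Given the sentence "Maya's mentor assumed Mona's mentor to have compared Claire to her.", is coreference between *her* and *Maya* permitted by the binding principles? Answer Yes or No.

Yes

*her* is a pronoun; Principle B requires it to be free in its binding domain — the clause headed by 'compared'.
— Maya: possessor inside the subject DP of the matrix clause; does not c-command the pronoun — Principle B does not apply; allowed.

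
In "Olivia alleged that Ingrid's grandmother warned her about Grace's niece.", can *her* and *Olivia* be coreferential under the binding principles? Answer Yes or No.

*Olivia* is an R-expression; Principle C requires it to be free (not bound by any c-commanding expression).
— her: object of the clause headed by 'warned'; the pronoun does not c-command the R-expression — coreference allowed.

Yes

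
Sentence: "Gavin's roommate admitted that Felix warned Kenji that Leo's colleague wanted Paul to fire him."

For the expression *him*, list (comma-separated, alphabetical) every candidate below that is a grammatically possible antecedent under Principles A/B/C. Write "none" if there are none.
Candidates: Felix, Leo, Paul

Felix, Leo

*him* is a pronoun; Principle B requires it to be free in its binding domain — the clause headed by 'fire'.
— Felix: subject of the clause headed by 'warned'; c-commands the pronoun but lies outside its binding domain — allowed.
— Leo: possessor inside the subject DP of the clause headed by 'wanted'; does not c-command the pronoun — Principle B does not apply; allowed.
— Paul: subject of the clause headed by 'fire'; c-commands the pronoun within its binding domain — blocked (Principle B).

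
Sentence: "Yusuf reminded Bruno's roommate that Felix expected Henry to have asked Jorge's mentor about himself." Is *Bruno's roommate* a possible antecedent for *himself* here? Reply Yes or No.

*himself* is a reflexive; Principle A requires it to be bound within its binding domain — the clause headed by 'asked'.
— Bruno's roommate: object of the matrix clause; c-commands the reflexive but lies outside its binding domain — cannot bind it (Principle A).

No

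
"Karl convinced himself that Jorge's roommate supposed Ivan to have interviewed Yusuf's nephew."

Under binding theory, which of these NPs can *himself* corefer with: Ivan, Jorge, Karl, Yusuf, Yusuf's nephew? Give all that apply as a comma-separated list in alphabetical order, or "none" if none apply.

Karl

*himself* is a reflexive; Principle A requires it to be bound within its binding domain — the matrix clause.
— Ivan: subject of the clause headed by 'interviewed'; does not c-command the reflexive — cannot bind it (Principle A).
— Jorge: possessor inside the subject DP of the clause headed by 'supposed'; does not c-command the reflexive — cannot bind it (Principle A).
— Karl: subject of the matrix clause; c-commands the reflexive within its binding domain — allowed (Principle A).
— Yusuf: possessor inside the object DP of the clause headed by 'interviewed'; does not c-command the reflexive — cannot bind it (Principle A).
— Yusuf's nephew: object of the clause headed by 'interviewed'; does not c-command the reflexive — cannot bind it (Principle A).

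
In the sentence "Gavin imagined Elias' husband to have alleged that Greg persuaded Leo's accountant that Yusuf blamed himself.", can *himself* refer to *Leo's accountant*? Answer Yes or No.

No

*himself* is a reflexive; Principle A requires it to be bound within its binding domain — the clause headed by 'blamed'.
— Leo's accountant: object of the clause headed by 'persuaded'; c-commands the reflexive but lies outside its binding domain — cannot bind it (Principle A).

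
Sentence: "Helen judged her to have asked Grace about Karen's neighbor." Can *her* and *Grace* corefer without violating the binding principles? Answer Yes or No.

No

*Grace* is an R-expression; Principle C requires it to be free (not bound by any c-commanding expression).
— her: subject of the clause headed by 'asked'; the pronoun c-commands the R-expression — coreference blocked (Principle C).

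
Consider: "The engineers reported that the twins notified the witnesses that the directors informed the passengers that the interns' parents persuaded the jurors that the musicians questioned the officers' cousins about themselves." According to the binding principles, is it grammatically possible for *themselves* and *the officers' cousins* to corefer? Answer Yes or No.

Yes

*themselves* is a reflexive; Principle A requires it to be bound within its binding domain — the clause headed by 'questioned'.
— the officers' cousins: object of the clause headed by 'questioned'; c-commands the reflexive within its binding domain — allowed (Principle A).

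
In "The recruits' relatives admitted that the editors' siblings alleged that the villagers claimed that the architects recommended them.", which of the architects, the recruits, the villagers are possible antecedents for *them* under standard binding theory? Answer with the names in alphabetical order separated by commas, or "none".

the recruits, the villagers

*them* is a pronoun; Principle B requires it to be free in its binding domain — the clause headed by 'recommended'.
— the architects: subject of the clause headed by 'recommended'; c-commands the pronoun within its binding domain — blocked (Principle B).
— the recruits: possessor inside the subject DP of the matrix clause; does not c-command the pronoun — Principle B does not apply; allowed.
— the villagers: subject of the clause headed by 'claimed'; c-commands the pronoun but lies outside its binding domain — allowed.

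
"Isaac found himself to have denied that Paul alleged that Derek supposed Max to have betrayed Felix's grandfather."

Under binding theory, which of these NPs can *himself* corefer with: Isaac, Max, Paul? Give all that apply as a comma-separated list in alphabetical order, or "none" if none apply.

Isaac

*himself* is a reflexive; Principle A requires it to be bound within its binding domain — the matrix clause.
— Isaac: subject of the matrix clause; c-commands the reflexive within its binding domain — allowed (Principle A).
— Max: subject of the clause headed by 'betrayed'; does not c-command the reflexive — cannot bind it (Principle A).
— Paul: subject of the clause headed by 'alleged'; does not c-command the reflexive — cannot bind it (Principle A).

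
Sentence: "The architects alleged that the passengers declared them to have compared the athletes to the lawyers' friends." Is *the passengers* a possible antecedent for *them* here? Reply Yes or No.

*them* is a pronoun; Principle B requires it to be free in its binding domain — the clause headed by 'declared'.
— the passengers: subject of the clause headed by 'declared'; c-commands the pronoun within its binding domain — blocked (Principle B).

No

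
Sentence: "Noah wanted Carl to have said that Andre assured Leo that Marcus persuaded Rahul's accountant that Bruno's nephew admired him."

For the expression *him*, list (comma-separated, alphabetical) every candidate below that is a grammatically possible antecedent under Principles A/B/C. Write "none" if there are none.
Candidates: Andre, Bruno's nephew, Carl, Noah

*him* is a pronoun; Principle B requires it to be free in its binding domain — the clause headed by 'admired'.
— Andre: subject of the clause headed by 'assured'; c-commands the pronoun but lies outside its binding domain — allowed.
— Bruno's nephew: subject of the clause headed by 'admired'; c-commands the pronoun within its binding domain — blocked (Principle B).
— Carl: subject of the clause headed by 'said'; c-commands the pronoun but lies outside its binding domain — allowed.
— Noah: subject of the matrix clause; c-commands the pronoun but lies outside its binding domain — allowed.

Andre, Carl, Noah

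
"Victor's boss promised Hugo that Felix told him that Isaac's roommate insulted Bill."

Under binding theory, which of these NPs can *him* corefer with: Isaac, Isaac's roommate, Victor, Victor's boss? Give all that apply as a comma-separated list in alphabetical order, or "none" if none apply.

Victor, Victor's boss

*him* is a pronoun; Principle B requires it to be free in its binding domain — the clause headed by 'told'.
— Isaac: possessor inside the subject DP of the clause headed by 'insulted'; is c-commanded by the pronoun; coreference would bind this R-expression — blocked (Principle C).
— Isaac's roommate: subject of the clause headed by 'insulted'; is c-commanded by the pronoun; coreference would bind this R-expression — blocked (Principle C).
— Victor: possessor inside the subject DP of the matrix clause; does not c-command the pronoun — Principle B does not apply; allowed.
— Victor's boss: subject of the matrix clause; c-commands the pronoun but lies outside its binding domain — allowed.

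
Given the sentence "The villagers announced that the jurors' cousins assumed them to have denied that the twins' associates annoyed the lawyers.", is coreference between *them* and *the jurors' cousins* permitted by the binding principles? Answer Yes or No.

No

*them* is a pronoun; Principle B requires it to be free in its binding domain — the clause headed by 'assumed'.
— the jurors' cousins: subject of the clause headed by 'assumed'; c-commands the pronoun within its binding domain — blocked (Principle B).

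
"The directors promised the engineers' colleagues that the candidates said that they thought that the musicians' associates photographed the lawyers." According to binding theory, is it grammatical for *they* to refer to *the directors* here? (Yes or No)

*the directors* is an R-expression; Principle C requires it to be free (not bound by any c-commanding expression).
— they: subject of the clause headed by 'thought'; the pronoun does not c-command the R-expression — coreference allowed.

Yes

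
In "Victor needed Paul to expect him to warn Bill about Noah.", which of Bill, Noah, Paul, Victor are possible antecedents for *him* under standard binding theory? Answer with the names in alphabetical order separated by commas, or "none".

*him* is a pronoun; Principle B requires it to be free in its binding domain — the clause headed by 'expect'.
— Bill: object of the clause headed by 'warn'; is c-commanded by the pronoun; coreference would bind this R-expression — blocked (Principle C).
— Noah: second object of the clause headed by 'warn'; is c-commanded by the pronoun; coreference would bind this R-expression — blocked (Principle C).
— Paul: subject of the clause headed by 'expect'; c-commands the pronoun within its binding domain — blocked (Principle B).
— Victor: subject of the matrix clause; c-commands the pronoun but lies outside its binding domain — allowed.

Victor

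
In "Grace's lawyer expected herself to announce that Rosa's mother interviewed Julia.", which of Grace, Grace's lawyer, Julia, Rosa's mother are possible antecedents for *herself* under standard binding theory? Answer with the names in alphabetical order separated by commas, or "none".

Grace's lawyer

*herself* is a reflexive; Principle A requires it to be bound within its binding domain — the matrix clause.
— Grace: possessor inside the subject DP of the matrix clause; does not c-command the reflexive — cannot bind it (Principle A).
— Grace's lawyer: subject of the matrix clause; c-commands the reflexive within its binding domain — allowed (Principle A).
— Julia: object of the clause headed by 'interviewed'; does not c-command the reflexive — cannot bind it (Principle A).
— Rosa's mother: subject of the clause headed by 'interviewed'; does not c-command the reflexive — cannot bind it (Principle A).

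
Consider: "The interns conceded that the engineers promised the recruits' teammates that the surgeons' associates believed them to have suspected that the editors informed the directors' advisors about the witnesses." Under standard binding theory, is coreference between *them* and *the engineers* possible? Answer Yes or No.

Yes

*the engineers* is an R-expression; Principle C requires it to be free (not bound by any c-commanding expression).
— them: subject of the clause headed by 'suspected'; the pronoun does not c-command the R-expression — coreference allowed.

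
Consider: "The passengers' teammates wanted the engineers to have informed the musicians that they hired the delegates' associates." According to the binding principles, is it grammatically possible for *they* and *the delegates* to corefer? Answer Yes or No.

No

*they* is a pronoun; Principle B requires it to be free in its binding domain — the clause headed by 'hired'.
— the delegates: possessor inside the object DP of the clause headed by 'hired'; is c-commanded by the pronoun; coreference would bind this R-expression — blocked (Principle C).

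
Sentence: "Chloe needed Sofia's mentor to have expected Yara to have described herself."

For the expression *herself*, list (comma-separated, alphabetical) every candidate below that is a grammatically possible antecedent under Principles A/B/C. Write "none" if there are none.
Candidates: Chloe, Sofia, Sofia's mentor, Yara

Yara

*herself* is a reflexive; Principle A requires it to be bound within its binding domain — the clause headed by 'described'.
— Chloe: subject of the matrix clause; c-commands the reflexive but lies outside its binding domain — cannot bind it (Principle A).
— Sofia: possessor inside the subject DP of the clause headed by 'expected'; does not c-command the reflexive — cannot bind it (Principle A).
— Sofia's mentor: subject of the clause headed by 'expected'; c-commands the reflexive but lies outside its binding domain — cannot bind it (Principle A).
— Yara: subject of the clause headed by 'described'; c-commands the reflexive within its binding domain — allowed (Principle A).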